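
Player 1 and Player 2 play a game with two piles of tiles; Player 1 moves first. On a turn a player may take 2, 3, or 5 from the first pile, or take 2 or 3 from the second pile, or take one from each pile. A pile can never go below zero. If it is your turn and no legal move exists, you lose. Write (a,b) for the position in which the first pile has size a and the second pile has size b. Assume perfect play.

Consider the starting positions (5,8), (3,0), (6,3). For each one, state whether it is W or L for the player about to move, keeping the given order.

(5,8): W, (3,0): W, (6,3): L

Compute win/loss labels from the base case upward. A position with no move is L. Any other position is W if it can reach an L in one move, else L.
No move ever increases a pile, so every position that can arise here has a ≤ 6 and b ≤ 8; it is enough to label the cells with 0 ≤ a ≤ 6 and 0 ≤ b ≤ 8.
Every move lowers a or b (never raises either), so fill the grid row by row in increasing a, and left to right within a row: each cell's successors are then already labelled.
      b=0  b=1  b=2  b=3  b=4  b=5  b=6  b=7  b=8
a=0:    L    L    W    W    W    L    L    W    W
a=1:    L    W    W    W    L    L    W    W    W
a=2:    W    W    L    L    W    W    W    L    L
a=3:    W    W    L    W    W    W    W    L    W
a=4:    W    L    W    W    W    W    L    W    W
a=5:    W    W    W    W    L    W    W    W    W
a=6:    W    W    W    L    W    W    W    W    L
Cells with no legal move (terminal, hence L): (0,0), (0,1), (1,0).
The remaining L cells, each justified by listing all of its moves:
(0,5): only reaches (0,3)(W), (0,2)(W), all W → L
(0,6): only reaches (0,4)(W), (0,3)(W), all W → L
(1,4): only reaches (1,2)(W), (1,1)(W), (0,3)(W), all W → L
(1,5): only reaches (1,3)(W), (1,2)(W), (0,4)(W), all W → L
(2,2): only reaches (0,2)(W), (2,0)(W), (1,1)(W), all W → L
(2,3): only reaches (0,3)(W), (2,1)(W), (2,0)(W), (1,2)(W), all W → L
(2,7): only reaches (0,7)(W), (2,5)(W), (2,4)(W), (1,6)(W), all W → L
(2,8): only reaches (0,8)(W), (2,6)(W), (2,5)(W), (1,7)(W), all W → L
(3,2): only reaches (1,2)(W), (0,2)(W), (3,0)(W), (2,1)(W), all W → L
(3,7): only reaches (1,7)(W), (0,7)(W), (3,5)(W), (3,4)(W), (2,6)(W), all W → L
(4,1): only reaches (2,1)(W), (1,1)(W), (3,0)(W), all W → L
(4,6): only reaches (2,6)(W), (1,6)(W), (4,4)(W), (4,3)(W), (3,5)(W), all W → L
(5,4): only reaches (3,4)(W), (2,4)(W), (0,4)(W), (5,2)(W), (5,1)(W), (4,3)(W), all W → L
(6,3): only reaches (4,3)(W), (3,3)(W), (1,3)(W), (6,1)(W), (6,0)(W), (5,2)(W), all W → L
(6,8): only reaches (4,8)(W), (3,8)(W), (1,8)(W), (6,6)(W), (6,5)(W), (5,7)(W), all W → L
Every other cell has at least one move into one of the L cells above, so it is W.
(5,8): the move to (2,8) reaches an L cell, so W
(3,0): the move to (1,0) reaches an L cell, so W
(6,3): one of the L cells justified above, so L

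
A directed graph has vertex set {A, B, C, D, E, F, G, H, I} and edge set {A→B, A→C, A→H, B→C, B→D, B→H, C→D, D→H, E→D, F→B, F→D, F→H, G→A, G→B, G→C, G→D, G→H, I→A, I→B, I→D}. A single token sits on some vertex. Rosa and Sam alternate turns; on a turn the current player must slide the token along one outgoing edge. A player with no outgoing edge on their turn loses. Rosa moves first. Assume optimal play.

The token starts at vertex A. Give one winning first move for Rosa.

Move to C.

Compute win/loss labels from the base case upward. A position with no move is L. Any other position is W if it can reach an L in one move, else L.
Every edge goes from a vertex to one that appears earlier in the order H, D, C, B, A, G, F, I, E, so processing vertices in that order labels each vertex after all of its successors.
H: no outgoing edge → L
D: →H(L), so W
C: →D(W) only, which is W, so L
B: →C(L), so W
A: →C(L), so W
G: →C(L), so W
F: →H(L), so W
I: →A(W), B(W), D(W) — all W, so L
E: →D(W) only, which is W, so L
From A, the L positions reachable in one move are: C, H. Any move reaching one of these is winning.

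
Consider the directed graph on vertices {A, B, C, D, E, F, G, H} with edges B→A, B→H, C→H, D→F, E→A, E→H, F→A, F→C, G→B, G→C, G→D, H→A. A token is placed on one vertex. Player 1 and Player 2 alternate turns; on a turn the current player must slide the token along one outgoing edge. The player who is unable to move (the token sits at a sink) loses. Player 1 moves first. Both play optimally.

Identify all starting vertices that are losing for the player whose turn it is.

Compute win/loss labels from the base case upward. A position with no move is L. Any other position is W if it can reach an L in one move, else L.
Every edge goes from a vertex to one that appears earlier in the order A, H, C, F, B, D, E, G, so processing vertices in that order labels each vertex after all of its successors.
A: no outgoing edge → L
H: W (go to A, an L position)
C: L (sole option H(W) is W)
F: W (go to C, an L position)
B: W (go to A, an L position)
D: L (sole option F(W) is W)
E: W (go to A, an L position)
G: W (go to D, an L position)
The losing starting vertices are exactly the entries labelled L in this table (3 of them).

A, C, D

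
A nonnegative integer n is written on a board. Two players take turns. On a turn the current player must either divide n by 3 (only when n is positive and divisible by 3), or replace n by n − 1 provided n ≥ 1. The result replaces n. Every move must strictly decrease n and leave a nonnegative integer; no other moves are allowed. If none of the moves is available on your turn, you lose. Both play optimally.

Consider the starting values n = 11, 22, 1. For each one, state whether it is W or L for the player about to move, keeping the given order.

Use the standard recursion: the mover loses at a terminal position; elsewhere, the mover wins exactly when some move hands the opponent an L position.
n=0: no move → L
n=1: →0(L), so W
n=2: →1(W) only, which is W, so L
n=3: →2(L), so W
n=4: →3(W) only, which is W, so L
n=5: →4(L), so W
n=6: →2(L), so W
n=7: →6(W) only, which is W, so L
n=8: →7(L), so W
n=9: →3(W), 8(W) — all W, so L
n=10: →9(L), so W
n=11: →10(W) only, which is W, so L
n=12: →4(L), so W
n=13: →12(W) only, which is W, so L
n=14: →13(L), so W
n=15: →5(W), 14(W) — all W, so L
n=16: →15(L), so W
n=17: →16(W) only, which is W, so L
n=18: →17(L), so W
n=19: →18(W) only, which is W, so L
n=20: →19(L), so W
n=21: →7(L), so W
n=22: →21(W) only, which is W, so L

11: L, 22: L, 1: W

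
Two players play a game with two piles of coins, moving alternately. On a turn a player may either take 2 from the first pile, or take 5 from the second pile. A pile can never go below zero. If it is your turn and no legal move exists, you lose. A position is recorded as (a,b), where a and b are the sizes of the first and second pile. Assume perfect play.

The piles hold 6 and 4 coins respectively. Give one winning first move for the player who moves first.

Move to (4,4).

Build the W/L table. Terminal = L. A non-terminal position is W if it has a move to some L; otherwise it is L.
No move ever increases a pile, so every position that can arise here has a ≤ 6 and b ≤ 4; it is enough to label the cells with 0 ≤ a ≤ 6 and 0 ≤ b ≤ 4.
Every move lowers a or b (never raises either), so fill the grid row by row in increasing a, and left to right within a row: each cell's successors are then already labelled.
      b=0  b=1  b=2  b=3  b=4
a=0:    L    L    L    L    L
a=1:    L    L    L    L    L
a=2:    W    W    W    W    W
a=3:    W    W    W    W    W
a=4:    L    L    L    L    L
a=5:    L    L    L    L    L
a=6:    W    W    W    W    W
Cells with no legal move (terminal, hence L): (0,0), (0,1), (0,2), (0,3), (0,4), (1,0), (1,1), (1,2), (1,3), (1,4).
The remaining L cells, each justified by listing all of its moves:
(4,0): L (sole option (2,0)(W) is W)
(4,1): L (sole option (2,1)(W) is W)
(4,2): L (sole option (2,2)(W) is W)
(4,3): L (sole option (2,3)(W) is W)
(4,4): L (sole option (2,4)(W) is W)
(5,0): L (sole option (3,0)(W) is W)
(5,1): L (sole option (3,1)(W) is W)
(5,2): L (sole option (3,2)(W) is W)
(5,3): L (sole option (3,3)(W) is W)
(5,4): L (sole option (3,4)(W) is W)
Every other cell has at least one move into one of the L cells above, so it is W.
From (6,4), the L positions reachable in one move are: (4,4).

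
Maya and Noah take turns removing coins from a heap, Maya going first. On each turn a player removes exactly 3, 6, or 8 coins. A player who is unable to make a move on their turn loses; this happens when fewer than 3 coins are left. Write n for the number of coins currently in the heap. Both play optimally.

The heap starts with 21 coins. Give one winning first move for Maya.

Build the W/L table. Terminal = L. A non-terminal position is W if it has a move to some L; otherwise it is L.
n=0: no move → L
n=1: no move → L
n=2: no move → L
n=3: →0(L), so W
n=4: →1(L), so W
n=5: →2(L), so W
n=6: →0(L), so W
n=7: →1(L), so W
n=8: →2(L), so W
n=9: →1(L), so W
n=10: →2(L), so W
n=11: →8(W), 5(W), 3(W) — all W, so L
n=12: →9(W), 6(W), 4(W) — all W, so L
n=13: →10(W), 7(W), 5(W) — all W, so L
n=14: →11(L), so W
n=15: →12(L), so W
n=16: →13(L), so W
n=17: →11(L), so W
n=18: →12(L), so W
n=19: →13(L), so W
n=20: →12(L), so W
n=21: →13(L), so W
From 21, the L positions reachable in one move are: 13.

Remove 8, leaving 13.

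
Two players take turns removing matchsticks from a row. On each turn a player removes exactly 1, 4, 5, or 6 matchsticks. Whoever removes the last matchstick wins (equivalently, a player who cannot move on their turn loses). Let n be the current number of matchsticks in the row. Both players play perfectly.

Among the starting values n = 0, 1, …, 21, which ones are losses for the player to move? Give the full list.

Label each position W (a win for the player to move) or L (a loss). A position with no legal move is L; any other position is W exactly when some move reaches an L, and L when every move reaches a W.
n=0: no move → L
n=1: reaches L-position 0 → W
n=2: only reaches 1(W), which is W → L
n=3: reaches L-position 2 → W
n=4: reaches L-position 0 → W
n=5: reaches L-position 0 → W
n=6: reaches L-position 2 → W
n=7: reaches L-position 2 → W
n=8: reaches L-position 2 → W
n=9: only reaches 8(W), 5(W), 4(W), 3(W), all W → L
n=10: reaches L-position 9 → W
n=11: only reaches 10(W), 7(W), 6(W), 5(W), all W → L
n=12: reaches L-position 11 → W
n=13: reaches L-position 9 → W
n=14: reaches L-position 9 → W
n=15: reaches L-position 11 → W
n=16: reaches L-position 11 → W
n=17: reaches L-position 11 → W
n=18: only reaches 17(W), 14(W), 13(W), 12(W), all W → L
n=19: reaches L-position 18 → W
n=20: only reaches 19(W), 16(W), 15(W), 14(W), all W → L
n=21: reaches L-position 20 → W
Reading off the rows marked L gives the requested list; there are 6 such values of n.

0, 2, 9, 11, 18, 20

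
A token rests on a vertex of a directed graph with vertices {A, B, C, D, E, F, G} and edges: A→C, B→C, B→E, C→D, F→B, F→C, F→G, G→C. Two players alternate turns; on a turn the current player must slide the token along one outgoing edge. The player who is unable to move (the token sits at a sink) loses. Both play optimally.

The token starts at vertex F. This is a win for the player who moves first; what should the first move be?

Work bottom-up. With no move the player to move loses. Otherwise the position is W if at least one move leads to an L position for the opponent, and L if every move leads to a W.
Every edge goes from a vertex to one that appears earlier in the order E, D, C, B, A, G, F, so processing vertices in that order labels each vertex after all of its successors.
E: no outgoing edge → L
D: no outgoing edge → L
C: reaches L-position D → W
B: reaches L-position E → W
A: only reaches C(W), which is W → L
G: only reaches C(W), which is W → L
F: reaches L-position G → W
From F, the L positions reachable in one move are: G.

Move to G.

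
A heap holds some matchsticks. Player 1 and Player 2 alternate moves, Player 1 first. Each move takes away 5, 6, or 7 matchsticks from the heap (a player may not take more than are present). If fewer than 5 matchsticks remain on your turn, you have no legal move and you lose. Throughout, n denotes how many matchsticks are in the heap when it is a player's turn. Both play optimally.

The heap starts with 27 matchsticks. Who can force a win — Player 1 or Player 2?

Use the standard recursion: the mover loses at a terminal position; elsewhere, the mover wins exactly when some move hands the opponent an L position.
n=0: no move → L
n=1: no move → L
n=2: no move → L
n=3: no move → L
n=4: no move → L
n=5: reaches L-position 0 → W
n=6: reaches L-position 1 → W
n=7: reaches L-position 2 → W
n=8: reaches L-position 3 → W
n=9: reaches L-position 4 → W
n=10: reaches L-position 4 → W
n=11: reaches L-position 4 → W
n=12: only reaches 7(W), 6(W), 5(W), all W → L
n=13: only reaches 8(W), 7(W), 6(W), all W → L
n=14: only reaches 9(W), 8(W), 7(W), all W → L
n=15: only reaches 10(W), 9(W), 8(W), all W → L
n=16: only reaches 11(W), 10(W), 9(W), all W → L
n=17: reaches L-position 12 → W
n=18: reaches L-position 13 → W
n=19: reaches L-position 14 → W
n=20: reaches L-position 15 → W
n=21: reaches L-position 16 → W
n=22: reaches L-position 16 → W
n=23: reaches L-position 16 → W
n=24: only reaches 19(W), 18(W), 17(W), all W → L
n=25: only reaches 20(W), 19(W), 18(W), all W → L
n=26: only reaches 21(W), 20(W), 19(W), all W → L
n=27: only reaches 22(W), 21(W), 20(W), all W → L
Every move from 27 reaches a W position, so the mover loses.

Player 2 wins.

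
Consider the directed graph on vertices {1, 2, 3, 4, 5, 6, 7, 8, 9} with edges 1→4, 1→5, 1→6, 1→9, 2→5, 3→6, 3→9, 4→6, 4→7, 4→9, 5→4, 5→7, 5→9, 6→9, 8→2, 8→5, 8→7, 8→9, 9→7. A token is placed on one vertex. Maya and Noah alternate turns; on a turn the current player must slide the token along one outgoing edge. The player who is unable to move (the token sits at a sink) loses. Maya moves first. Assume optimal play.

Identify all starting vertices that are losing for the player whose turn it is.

2, 6, 7

Work bottom-up. With no move the player to move loses. Otherwise the position is W if at least one move leads to an L position for the opponent, and L if every move leads to a W.
Every edge goes from a vertex to one that appears earlier in the order 7, 9, 6, 4, 5, 2, 8, 1, 3, so processing vertices in that order labels each vertex after all of its successors.
7: no outgoing edge → L
9: W (go to 7, an L position)
6: L (sole option 9(W) is W)
4: W (go to 6, an L position)
5: W (go to 7, an L position)
2: L (sole option 5(W) is W)
8: W (go to 2, an L position)
1: W (go to 6, an L position)
3: W (go to 6, an L position)
Reading off the rows marked L gives the requested list; there are 3 such vertices.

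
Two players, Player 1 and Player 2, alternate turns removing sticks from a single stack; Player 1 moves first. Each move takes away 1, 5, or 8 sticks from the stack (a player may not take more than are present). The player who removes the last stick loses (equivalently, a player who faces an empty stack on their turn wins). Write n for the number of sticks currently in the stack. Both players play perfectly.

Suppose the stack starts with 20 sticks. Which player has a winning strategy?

Use the standard recursion: the mover wins at a terminal position; elsewhere, the mover wins exactly when some move hands the opponent an L position.
n=0: no move; the opponent has just taken the last stick and therefore loses → W
n=1: only reaches 0(W), which is W → L
n=2: reaches L-position 1 → W
n=3: only reaches 2(W), which is W → L
n=4: reaches L-position 3 → W
n=5: only reaches 4(W), 0(W), all W → L
n=6: reaches L-position 5 → W
n=7: only reaches 6(W), 2(W), all W → L
n=8: reaches L-position 7 → W
n=9: reaches L-position 1 → W
n=10: reaches L-position 5 → W
n=11: reaches L-position 3 → W
n=12: reaches L-position 7 → W
n=13: reaches L-position 5 → W
n=14: only reaches 13(W), 9(W), 6(W), all W → L
n=15: reaches L-position 14 → W
n=16: only reaches 15(W), 11(W), 8(W), all W → L
n=17: reaches L-position 16 → W
n=18: only reaches 17(W), 13(W), 10(W), all W → L
n=19: reaches L-position 18 → W
n=20: only reaches 19(W), 15(W), 12(W), all W → L
The starting position 20 is L: whatever Player 1 does, the opponent receives a W position.

Player 2 wins.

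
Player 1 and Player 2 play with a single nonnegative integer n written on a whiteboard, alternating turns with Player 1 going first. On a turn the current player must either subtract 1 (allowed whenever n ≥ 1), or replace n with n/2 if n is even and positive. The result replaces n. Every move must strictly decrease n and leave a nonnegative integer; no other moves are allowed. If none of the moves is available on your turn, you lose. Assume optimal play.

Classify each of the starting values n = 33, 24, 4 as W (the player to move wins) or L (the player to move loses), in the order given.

Label each position W (a win for the player to move) or L (a loss). A position with no legal move is L; any other position is W exactly when some move reaches an L, and L when every move reaches a W.
n=0: no move → L
n=1: W (go to 0, an L position)
n=2: L (sole option 1(W) is W)
n=3: W (go to 2, an L position)
n=4: W (go to 2, an L position)
n=5: L (sole option 4(W) is W)
n=6: W (go to 5, an L position)
n=7: L (sole option 6(W) is W)
n=8: W (go to 7, an L position)
n=9: L (sole option 8(W) is W)
n=10: W (go to 5, an L position)
n=11: L (sole option 10(W) is W)
n=12: W (go to 11, an L position)
n=13: L (sole option 12(W) is W)
n=14: W (go to 7, an L position)
n=15: L (sole option 14(W) is W)
n=16: W (go to 15, an L position)
n=17: L (sole option 16(W) is W)
n=18: W (go to 9, an L position)
n=19: L (sole option 18(W) is W)
n=20: W (go to 19, an L position)
n=21: L (sole option 20(W) is W)
n=22: W (go to 11, an L position)
n=23: L (sole option 22(W) is W)
n=24: W (go to 23, an L position)
n=25: L (sole option 24(W) is W)
n=26: W (go to 13, an L position)
n=27: L (sole option 26(W) is W)
n=28: W (go to 27, an L position)
n=29: L (sole option 28(W) is W)
n=30: W (go to 15, an L position)
n=31: L (sole option 30(W) is W)
n=32: W (go to 31, an L position)
n=33: L (sole option 32(W) is W)

33: L, 24: W, 4: W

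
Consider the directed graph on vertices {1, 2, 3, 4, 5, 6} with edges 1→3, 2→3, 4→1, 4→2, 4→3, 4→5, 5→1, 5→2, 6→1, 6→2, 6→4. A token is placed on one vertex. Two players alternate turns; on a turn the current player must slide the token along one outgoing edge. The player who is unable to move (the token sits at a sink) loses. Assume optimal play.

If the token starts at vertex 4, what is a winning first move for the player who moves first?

Classify positions by backward induction: terminal positions (no move available) are L. From any other position, the mover wins iff some move reaches an L.
Every edge goes from a vertex to one that appears earlier in the order 3, 2, 1, 5, 4, 6, so processing vertices in that order labels each vertex after all of its successors.
3: no outgoing edge → L
2: →3(L), so W
1: →3(L), so W
5: →1(W), 2(W) — all W, so L
4: →5(L), so W
6: →4(W), 1(W), 2(W) — all W, so L
From 4, the L positions reachable in one move are: 5, 3. Any move reaching one of these is winning.

Move to 5.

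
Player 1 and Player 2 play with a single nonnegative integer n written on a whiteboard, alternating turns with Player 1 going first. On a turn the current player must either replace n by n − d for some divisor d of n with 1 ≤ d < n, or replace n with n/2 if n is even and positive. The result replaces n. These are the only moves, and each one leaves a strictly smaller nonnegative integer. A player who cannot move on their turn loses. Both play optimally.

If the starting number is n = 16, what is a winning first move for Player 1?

Use the standard recursion: the mover loses at a terminal position; elsewhere, the mover wins exactly when some move hands the opponent an L position.
n=0: no move → L
n=1: no move → L
n=2: can move to 1, which is L ⇒ W
n=3: the only move is to 2(W), a W ⇒ L
n=4: can move to 3, which is L ⇒ W
n=5: the only move is to 4(W), a W ⇒ L
n=6: can move to 3, which is L ⇒ W
n=7: the only move is to 6(W), a W ⇒ L
n=8: can move to 7, which is L ⇒ W
n=9: moves to 6(W), 8(W); every one is W ⇒ L
n=10: can move to 5, which is L ⇒ W
n=11: the only move is to 10(W), a W ⇒ L
n=12: can move to 9, which is L ⇒ W
n=13: the only move is to 12(W), a W ⇒ L
n=14: can move to 7, which is L ⇒ W
n=15: moves to 10(W), 12(W), 14(W); every one is W ⇒ L
n=16: can move to 15, which is L ⇒ W
From 16, the L positions reachable in one move are: 15.

Move to 15.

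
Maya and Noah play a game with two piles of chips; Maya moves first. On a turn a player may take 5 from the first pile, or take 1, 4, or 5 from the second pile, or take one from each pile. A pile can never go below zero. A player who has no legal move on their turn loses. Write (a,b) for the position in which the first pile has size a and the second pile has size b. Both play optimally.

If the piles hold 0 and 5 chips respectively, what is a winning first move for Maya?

Move to (0,0).

Build the W/L table. Terminal = L. A non-terminal position is W if it has a move to some L; otherwise it is L.
No move ever increases a pile, so every position that can arise here has a ≤ 0 and b ≤ 5; it is enough to label the cells with 0 ≤ a ≤ 0 and 0 ≤ b ≤ 5.
Every move lowers a or b (never raises either), so fill the grid row by row in increasing a, and left to right within a row: each cell's successors are then already labelled.
      b=0  b=1  b=2  b=3  b=4  b=5
a=0:    L    W    L    W    W    W
Cells with no legal move (terminal, hence L): (0,0).
The remaining L cells, each justified by listing all of its moves:
(0,2): only reaches (0,1)(W), which is W → L
Every other cell has at least one move into one of the L cells above, so it is W.
From (0,5), the L positions reachable in one move are: (0,0).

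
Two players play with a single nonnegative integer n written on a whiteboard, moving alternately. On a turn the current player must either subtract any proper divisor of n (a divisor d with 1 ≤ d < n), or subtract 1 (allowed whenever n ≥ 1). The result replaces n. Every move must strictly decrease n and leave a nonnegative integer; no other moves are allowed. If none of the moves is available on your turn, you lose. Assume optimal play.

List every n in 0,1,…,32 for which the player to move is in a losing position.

Build the W/L table. Terminal = L. A non-terminal position is W if it has a move to some L; otherwise it is L.
n=0: no move → L
n=1: reaches L-position 0 → W
n=2: only reaches 1(W), which is W → L
n=3: reaches L-position 2 → W
n=4: reaches L-position 2 → W
n=5: only reaches 4(W), which is W → L
n=6: reaches L-position 5 → W
n=7: only reaches 6(W), which is W → L
n=8: reaches L-position 7 → W
n=9: only reaches 6(W), 8(W), all W → L
n=10: reaches L-position 5 → W
n=11: only reaches 10(W), which is W → L
n=12: reaches L-position 9 → W
n=13: only reaches 12(W), which is W → L
n=14: reaches L-position 7 → W
n=15: only reaches 10(W), 12(W), 14(W), all W → L
n=16: reaches L-position 15 → W
n=17: only reaches 16(W), which is W → L
n=18: reaches L-position 9 → W
n=19: only reaches 18(W), which is W → L
n=20: reaches L-position 15 → W
n=21: only reaches 14(W), 18(W), 20(W), all W → L
n=22: reaches L-position 11 → W
n=23: only reaches 22(W), which is W → L
n=24: reaches L-position 21 → W
n=25: only reaches 20(W), 24(W), all W → L
n=26: reaches L-position 13 → W
n=27: only reaches 18(W), 24(W), 26(W), all W → L
n=28: reaches L-position 21 → W
n=29: only reaches 28(W), which is W → L
n=30: reaches L-position 15 → W
n=31: only reaches 30(W), which is W → L
n=32: reaches L-position 31 → W
The losing starting values of n are exactly the entries labelled L in this table (16 of them).

0, 2, 5, 7, 9, 11, 13, 15, 17, 19, 21, 23, 25, 27, 29, 31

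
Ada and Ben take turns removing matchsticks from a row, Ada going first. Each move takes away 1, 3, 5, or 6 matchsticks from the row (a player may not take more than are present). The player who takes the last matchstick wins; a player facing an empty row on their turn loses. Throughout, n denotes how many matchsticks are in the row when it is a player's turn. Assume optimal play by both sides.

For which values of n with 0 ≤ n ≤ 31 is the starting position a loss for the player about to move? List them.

0, 2, 4, 11, 13, 15, 22, 24, 26

Compute win/loss labels from the base case upward. A position with no move is L. Any other position is W if it can reach an L in one move, else L.
n=0: no move → L
n=1: W (go to 0, an L position)
n=2: L (sole option 1(W) is W)
n=3: W (go to 2, an L position)
n=4: L (options 3(W), 1(W) are all W)
n=5: W (go to 4, an L position)
n=6: W (go to 0, an L position)
n=7: W (go to 4, an L position)
n=8: W (go to 2, an L position)
n=9: W (go to 4, an L position)
n=10: W (go to 4, an L position)
n=11: L (options 10(W), 8(W), 6(W), 5(W) are all W)
n=12: W (go to 11, an L position)
n=13: L (options 12(W), 10(W), 8(W), 7(W) are all W)
n=14: W (go to 13, an L position)
n=15: L (options 14(W), 12(W), 10(W), 9(W) are all W)
n=16: W (go to 15, an L position)
n=17: W (go to 11, an L position)
n=18: W (go to 15, an L position)
n=19: W (go to 13, an L position)
n=20: W (go to 15, an L position)
n=21: W (go to 15, an L position)
n=22: L (options 21(W), 19(W), 17(W), 16(W) are all W)
n=23: W (go to 22, an L position)
n=24: L (options 23(W), 21(W), 19(W), 18(W) are all W)
n=25: W (go to 24, an L position)
n=26: L (options 25(W), 23(W), 21(W), 20(W) are all W)
n=27: W (go to 26, an L position)
n=28: W (go to 22, an L position)
n=29: W (go to 26, an L position)
n=30: W (go to 24, an L position)
n=31: W (go to 26, an L position)
The losing starting values of n are exactly the entries labelled L in this table (9 of them).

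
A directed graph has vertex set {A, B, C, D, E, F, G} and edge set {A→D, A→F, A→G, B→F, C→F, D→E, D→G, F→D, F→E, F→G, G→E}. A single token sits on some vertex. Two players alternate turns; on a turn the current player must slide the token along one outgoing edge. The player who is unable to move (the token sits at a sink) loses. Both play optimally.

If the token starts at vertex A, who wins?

The second player wins.

Use the standard recursion: the mover loses at a terminal position; elsewhere, the mover wins exactly when some move hands the opponent an L position.
Every edge goes from a vertex to one that appears earlier in the order E, G, D, F, A, B, C, so processing vertices in that order labels each vertex after all of its successors.
E: no outgoing edge → L
G: can move to E, which is L ⇒ W
D: can move to E, which is L ⇒ W
F: can move to E, which is L ⇒ W
A: moves to F(W), D(W), G(W); every one is W ⇒ L
B: the only move is to F(W), a W ⇒ L
C: the only move is to F(W), a W ⇒ L
Every move from A reaches a W position, so the mover loses.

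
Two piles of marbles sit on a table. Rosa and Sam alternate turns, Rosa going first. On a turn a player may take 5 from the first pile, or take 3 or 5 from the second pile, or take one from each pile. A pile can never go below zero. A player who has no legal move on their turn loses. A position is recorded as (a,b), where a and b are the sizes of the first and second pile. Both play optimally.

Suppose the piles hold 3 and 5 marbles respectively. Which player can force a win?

Positions with no move are L. A position that does have a move is losing for the player to move precisely when every available move leads to a winning position for the opponent. Fill in the labels:
No move ever increases a pile, so every position that can arise here has a ≤ 3 and b ≤ 5; it is enough to label the cells with 0 ≤ a ≤ 3 and 0 ≤ b ≤ 5.
Every move lowers a or b (never raises either), so fill the grid row by row in increasing a, and left to right within a row: each cell's successors are then already labelled.
      b=0  b=1  b=2  b=3  b=4  b=5
a=0:    L    L    L    W    W    W
a=1:    L    W    W    W    L    W
a=2:    L    W    L    W    L    W
a=3:    L    W    L    W    L    W
Cells with no legal move (terminal, hence L): (0,0), (0,1), (0,2), (1,0), (2,0), (3,0).
The remaining L cells, each justified by listing all of its moves:
(1,4): only reaches (1,1)(W), (0,3)(W), all W → L
(2,2): only reaches (1,1)(W), which is W → L
(2,4): only reaches (2,1)(W), (1,3)(W), all W → L
(3,2): only reaches (2,1)(W), which is W → L
(3,4): only reaches (3,1)(W), (2,3)(W), all W → L
Every other cell has at least one move into one of the L cells above, so it is W.
The starting position (3,5) is W: Rosa should move to (3,2), handing over an L position.

Rosa wins.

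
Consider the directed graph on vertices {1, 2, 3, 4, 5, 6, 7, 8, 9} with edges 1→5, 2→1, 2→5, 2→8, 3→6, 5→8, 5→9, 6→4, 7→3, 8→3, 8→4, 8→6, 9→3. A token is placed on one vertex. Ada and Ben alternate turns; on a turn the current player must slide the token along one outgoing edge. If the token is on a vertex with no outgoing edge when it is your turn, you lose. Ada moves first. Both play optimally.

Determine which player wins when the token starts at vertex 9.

Label each position W (a win for the player to move) or L (a loss). A position with no legal move is L; any other position is W exactly when some move reaches an L, and L when every move reaches a W.
Every edge goes from a vertex to one that appears earlier in the order 4, 6, 3, 8, 9, 5, 7, 1, 2, so processing vertices in that order labels each vertex after all of its successors.
4: no outgoing edge → L
6: →4(L), so W
3: →6(W) only, which is W, so L
8: →3(L), so W
9: →3(L), so W
5: →9(W), 8(W) — all W, so L
7: →3(L), so W
1: →5(L), so W
2: →5(L), so W
From 9 Ada can move to 3, reaching an L position.

Ada wins.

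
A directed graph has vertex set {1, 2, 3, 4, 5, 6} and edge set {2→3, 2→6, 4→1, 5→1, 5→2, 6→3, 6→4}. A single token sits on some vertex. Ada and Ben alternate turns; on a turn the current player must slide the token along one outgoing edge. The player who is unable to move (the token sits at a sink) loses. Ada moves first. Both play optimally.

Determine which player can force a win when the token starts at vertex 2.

Ada wins.

Positions with no move are L. A position that does have a move is losing for the player to move precisely when every available move leads to a winning position for the opponent. Fill in the labels:
Every edge goes from a vertex to one that appears earlier in the order 3, 1, 4, 6, 2, 5, so processing vertices in that order labels each vertex after all of its successors.
3: no outgoing edge → L
1: no outgoing edge → L
4: W (go to 1, an L position)
6: W (go to 3, an L position)
2: W (go to 3, an L position)
5: W (go to 1, an L position)
From 2 Ada can move to 3, reaching an L position.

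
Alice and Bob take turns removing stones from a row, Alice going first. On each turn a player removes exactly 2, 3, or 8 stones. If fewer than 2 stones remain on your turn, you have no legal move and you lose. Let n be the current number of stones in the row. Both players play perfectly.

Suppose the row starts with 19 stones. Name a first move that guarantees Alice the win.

Remove 3, leaving 16.

Work bottom-up. With no move the player to move loses. Otherwise the position is W if at least one move leads to an L position for the opponent, and L if every move leads to a W.
n=0: no move → L
n=1: no move → L
n=2: reaches L-position 0 → W
n=3: reaches L-position 1 → W
n=4: reaches L-position 1 → W
n=5: only reaches 3(W), 2(W), all W → L
n=6: only reaches 4(W), 3(W), all W → L
n=7: reaches L-position 5 → W
n=8: reaches L-position 6 → W
n=9: reaches L-position 6 → W
n=10: only reaches 8(W), 7(W), 2(W), all W → L
n=11: only reaches 9(W), 8(W), 3(W), all W → L
n=12: reaches L-position 10 → W
n=13: reaches L-position 11 → W
n=14: reaches L-position 11 → W
n=15: only reaches 13(W), 12(W), 7(W), all W → L
n=16: only reaches 14(W), 13(W), 8(W), all W → L
n=17: reaches L-position 15 → W
n=18: reaches L-position 16 → W
n=19: reaches L-position 16 → W
From 19, the L positions reachable in one move are: 16, 11. Any move reaching one of these is winning.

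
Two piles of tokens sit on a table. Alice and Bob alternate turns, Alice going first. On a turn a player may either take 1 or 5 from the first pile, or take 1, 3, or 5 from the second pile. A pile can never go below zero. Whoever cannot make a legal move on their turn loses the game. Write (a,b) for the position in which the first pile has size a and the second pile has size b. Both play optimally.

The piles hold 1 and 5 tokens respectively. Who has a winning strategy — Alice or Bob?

Bob wins.

Work bottom-up. With no move the player to move loses. Otherwise the position is W if at least one move leads to an L position for the opponent, and L if every move leads to a W.
No move ever increases a pile, so every position that can arise here has a ≤ 1 and b ≤ 5; it is enough to label the cells with 0 ≤ a ≤ 1 and 0 ≤ b ≤ 5.
Every move lowers a or b (never raises either), so fill the grid row by row in increasing a, and left to right within a row: each cell's successors are then already labelled.
      b=0  b=1  b=2  b=3  b=4  b=5
a=0:    L    W    L    W    L    W
a=1:    W    L    W    L    W    L
Cells with no legal move (terminal, hence L): (0,0).
The remaining L cells, each justified by listing all of its moves:
(0,2): L (sole option (0,1)(W) is W)
(0,4): L (options (0,3)(W), (0,1)(W) are all W)
(1,1): L (options (0,1)(W), (1,0)(W) are all W)
(1,3): L (options (0,3)(W), (1,2)(W), (1,0)(W) are all W)
(1,5): L (options (0,5)(W), (1,4)(W), (1,2)(W), (1,0)(W) are all W)
Every other cell has at least one move into one of the L cells above, so it is W.
Every move from (1,5) reaches a W position, so the mover loses.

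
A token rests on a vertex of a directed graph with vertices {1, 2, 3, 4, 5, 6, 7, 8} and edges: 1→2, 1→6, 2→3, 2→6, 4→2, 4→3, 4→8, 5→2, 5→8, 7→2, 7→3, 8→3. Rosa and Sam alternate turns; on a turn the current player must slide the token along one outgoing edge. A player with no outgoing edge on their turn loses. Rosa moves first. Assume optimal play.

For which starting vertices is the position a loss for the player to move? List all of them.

Use the standard recursion: the mover loses at a terminal position; elsewhere, the mover wins exactly when some move hands the opponent an L position.
Every edge goes from a vertex to one that appears earlier in the order 3, 6, 2, 8, 4, 1, 7, 5, so processing vertices in that order labels each vertex after all of its successors.
3: no outgoing edge → L
6: no outgoing edge → L
2: reaches L-position 6 → W
8: reaches L-position 3 → W
4: reaches L-position 3 → W
1: reaches L-position 6 → W
7: reaches L-position 3 → W
5: only reaches 8(W), 2(W), all W → L
Reading off the rows marked L gives the requested list; there are 3 such vertices.

3, 5, 6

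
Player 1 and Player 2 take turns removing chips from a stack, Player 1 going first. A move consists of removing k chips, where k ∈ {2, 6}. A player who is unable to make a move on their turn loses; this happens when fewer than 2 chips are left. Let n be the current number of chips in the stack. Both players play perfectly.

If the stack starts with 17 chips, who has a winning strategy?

Work bottom-up. With no move the player to move loses. Otherwise the position is W if at least one move leads to an L position for the opponent, and L if every move leads to a W.
n=0: no move → L
n=1: no move → L
n=2: reaches L-position 0 → W
n=3: reaches L-position 1 → W
n=4: only reaches 2(W), which is W → L
n=5: only reaches 3(W), which is W → L
n=6: reaches L-position 4 → W
n=7: reaches L-position 5 → W
n=8: only reaches 6(W), 2(W), all W → L
n=9: only reaches 7(W), 3(W), all W → L
n=10: reaches L-position 8 → W
n=11: reaches L-position 9 → W
n=12: only reaches 10(W), 6(W), all W → L
n=13: only reaches 11(W), 7(W), all W → L
n=14: reaches L-position 12 → W
n=15: reaches L-position 13 → W
n=16: only reaches 14(W), 10(W), all W → L
n=17: only reaches 15(W), 11(W), all W → L
The starting position 17 is L: whatever Player 1 does, the opponent receives a W position.

Player 2 wins.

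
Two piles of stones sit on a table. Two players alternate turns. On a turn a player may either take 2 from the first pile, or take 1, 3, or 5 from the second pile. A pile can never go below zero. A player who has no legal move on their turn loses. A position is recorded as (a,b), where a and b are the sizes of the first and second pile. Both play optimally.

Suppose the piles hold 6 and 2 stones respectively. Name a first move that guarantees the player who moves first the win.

Build the W/L table. Terminal = L. A non-terminal position is W if it has a move to some L; otherwise it is L.
No move ever increases a pile, so every position that can arise here has a ≤ 6 and b ≤ 2; it is enough to label the cells with 0 ≤ a ≤ 6 and 0 ≤ b ≤ 2.
Every move lowers a or b (never raises either), so fill the grid row by row in increasing a, and left to right within a row: each cell's successors are then already labelled.
      b=0  b=1  b=2
a=0:    L    W    L
a=1:    L    W    L
a=2:    W    L    W
a=3:    W    L    W
a=4:    L    W    L
a=5:    L    W    L
a=6:    W    L    W
Cells with no legal move (terminal, hence L): (0,0), (1,0).
The remaining L cells, each justified by listing all of its moves:
(0,2): the only move is to (0,1)(W), a W ⇒ L
(1,2): the only move is to (1,1)(W), a W ⇒ L
(2,1): moves to (0,1)(W), (2,0)(W); every one is W ⇒ L
(3,1): moves to (1,1)(W), (3,0)(W); every one is W ⇒ L
(4,0): the only move is to (2,0)(W), a W ⇒ L
(4,2): moves to (2,2)(W), (4,1)(W); every one is W ⇒ L
(5,0): the only move is to (3,0)(W), a W ⇒ L
(5,2): moves to (3,2)(W), (5,1)(W); every one is W ⇒ L
(6,1): moves to (4,1)(W), (6,0)(W); every one is W ⇒ L
Every other cell has at least one move into one of the L cells above, so it is W.
From (6,2), the L positions reachable in one move are: (4,2), (6,1). Any move reaching one of these is winning.

Move to (4,2).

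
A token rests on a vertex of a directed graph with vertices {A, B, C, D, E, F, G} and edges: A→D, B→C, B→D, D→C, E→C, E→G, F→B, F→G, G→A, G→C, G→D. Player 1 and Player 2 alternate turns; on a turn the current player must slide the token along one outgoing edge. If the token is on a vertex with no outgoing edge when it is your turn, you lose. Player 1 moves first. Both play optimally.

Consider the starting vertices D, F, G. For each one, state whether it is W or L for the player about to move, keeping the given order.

Positions with no move are L. A position that does have a move is losing for the player to move precisely when every available move leads to a winning position for the opponent. Fill in the labels:
Every edge goes from a vertex to one that appears earlier in the order C, D, A, G, B, E, F, so processing vertices in that order labels each vertex after all of its successors.
C: no outgoing edge → L
D: reaches L-position C → W
A: only reaches D(W), which is W → L
G: reaches L-position A → W
B: reaches L-position C → W
E: reaches L-position C → W
F: only reaches B(W), G(W), all W → L

D: W, F: L, G: W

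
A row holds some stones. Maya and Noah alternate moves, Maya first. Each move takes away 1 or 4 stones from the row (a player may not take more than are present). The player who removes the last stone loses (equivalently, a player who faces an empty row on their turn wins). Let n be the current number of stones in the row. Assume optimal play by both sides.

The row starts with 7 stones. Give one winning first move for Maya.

Work bottom-up. With no move the player to move wins. Otherwise the position is W if at least one move leads to an L position for the opponent, and L if every move leads to a W.
n=0: no move; the opponent has just taken the last stone and therefore loses → W
n=1: L (sole option 0(W) is W)
n=2: W (go to 1, an L position)
n=3: L (sole option 2(W) is W)
n=4: W (go to 3, an L position)
n=5: W (go to 1, an L position)
n=6: L (options 5(W), 2(W) are all W)
n=7: W (go to 6, an L position)
From 7, the L positions reachable in one move are: 6, 3. Any move reaching one of these is winning.

Remove 1, leaving 6.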